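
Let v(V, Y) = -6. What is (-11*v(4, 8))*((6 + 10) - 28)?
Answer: -792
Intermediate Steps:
(-11*v(4, 8))*((6 + 10) - 28) = (-11*(-6))*((6 + 10) - 28) = 66*(16 - 28) = 66*(-12) = -792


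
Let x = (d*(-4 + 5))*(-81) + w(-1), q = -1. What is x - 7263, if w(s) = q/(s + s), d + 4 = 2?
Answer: -14201/2 ≈ -7100.5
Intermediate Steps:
d = -2 (d = -4 + 2 = -2)
w(s) = -1/(2*s) (w(s) = -1/(s + s) = -1/(2*s))
x = 325/2 (x = -2*(-4 + 5)*(-81) - ½/(-1) = -2*1*(-81) - ½*(-1) = -2*(-81) + ½ = 162 + ½ = 325/2 ≈ 162.50)
x - 7263 = 325/2 - 7263 = -14201/2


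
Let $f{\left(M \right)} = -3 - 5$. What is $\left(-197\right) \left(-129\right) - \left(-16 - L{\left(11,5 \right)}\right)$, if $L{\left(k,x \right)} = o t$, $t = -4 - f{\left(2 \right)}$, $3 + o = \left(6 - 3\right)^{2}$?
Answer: $25453$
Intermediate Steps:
$f{\left(M \right)} = -8$ ($f{\left(M \right)} = -3 - 5 = -8$)
$o = 6$ ($o = -3 + \left(6 - 3\right)^{2} = -3 + 3^{2} = -3 + 9 = 6$)
$t = 4$ ($t = -4 - -8 = -4 + 8 = 4$)
$L{\left(k,x \right)} = 24$ ($L{\left(k,x \right)} = 6 \cdot 4 = 24$)
$\left(-197\right) \left(-129\right) - \left(-16 - L{\left(11,5 \right)}\right) = \left(-197\right) \left(-129\right) + \left(\left(24 + 126\right) - 110\right) = 25413 + \left(150 - 110\right) = 25413 + 40 = 25453$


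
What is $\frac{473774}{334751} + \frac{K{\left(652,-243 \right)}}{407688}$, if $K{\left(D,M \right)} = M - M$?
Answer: $\frac{473774}{334751} \approx 1.4153$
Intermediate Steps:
$K{\left(D,M \right)} = 0$
$\frac{473774}{334751} + \frac{K{\left(652,-243 \right)}}{407688} = \frac{473774}{334751} + \frac{0}{407688} = 473774 \cdot \frac{1}{334751} + 0 \cdot \frac{1}{407688} = \frac{473774}{334751} + 0 = \frac{473774}{334751}$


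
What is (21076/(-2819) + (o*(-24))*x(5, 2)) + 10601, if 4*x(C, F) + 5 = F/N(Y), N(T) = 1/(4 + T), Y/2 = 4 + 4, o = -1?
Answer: 30455133/2819 ≈ 10804.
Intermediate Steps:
Y = 16 (Y = 2*(4 + 4) = 2*8 = 16)
x(C, F) = -5/4 + 5*F (x(C, F) = -5/4 + (F/(1/(4 + 16)))/4 = -5/4 + (F/(1/20))/4 = -5/4 + (F*20)/4 = -5/4 + (20*F)/4 = -5/4 + 5*F)
(21076/(-2819) + (o*(-24))*x(5, 2)) + 10601 = (21076/(-2819) + (-1*(-24))*(-5/4 + 5*2)) + 10601 = (21076*(-1/2819) + 24*(-5/4 + 10)) + 10601 = (-21076/2819 + 24*(35/4)) + 10601 = (-21076/2819 + 210) + 10601 = 570914/2819 + 10601 = 30455133/2819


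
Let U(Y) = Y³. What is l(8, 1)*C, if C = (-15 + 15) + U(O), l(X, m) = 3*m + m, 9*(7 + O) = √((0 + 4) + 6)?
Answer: -37324/27 + 47668*√10/729 ≈ -1175.6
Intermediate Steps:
O = -7 + √10/9 (O = -7 + √((0 + 4) + 6)/9 = -7 + √(4 + 6)/9 = -7 + √10/9 ≈ -6.6486)
l(X, m) = 4*m
C = (-7 + √10/9)³ (C = (-15 + 15) + (-7 + √10/9)³ = 0 + (-7 + √10/9)³ = (-7 + √10/9)³ ≈ -293.90)
l(8, 1)*C = (4*1)*(-9331/27 + 11917*√10/729) = 4*(-9331/27 + 11917*√10/729) = -37324/27 + 47668*√10/729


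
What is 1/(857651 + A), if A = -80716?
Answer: 1/776935 ≈ 1.2871e-6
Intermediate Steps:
1/(857651 + A) = 1/(857651 - 80716) = 1/776935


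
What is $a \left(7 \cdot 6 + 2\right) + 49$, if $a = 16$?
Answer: $753$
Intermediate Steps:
$a \left(7 \cdot 6 + 2\right) + 49 = 16 \left(7 \cdot 6 + 2\right) + 49 = 16 \left(42 + 2\right) + 49 = 16 \cdot 44 + 49 = 704 + 49 = 753$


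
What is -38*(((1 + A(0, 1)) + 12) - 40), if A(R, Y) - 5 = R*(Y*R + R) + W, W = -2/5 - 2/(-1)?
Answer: 3876/5 ≈ 775.20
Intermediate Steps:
W = 8/5 (W = -2*⅕ - 2*(-1) = -⅖ + 2 = 8/5 ≈ 1.6000)
A(R, Y) = 33/5 + R*(R + R*Y) (A(R, Y) = 5 + (R*(Y*R + R) + 8/5) = 5 + (R*(R*Y + R) + 8/5) = 5 + (R*(R + R*Y) + 8/5) = 5 + (8/5 + R*(R + R*Y)) = 33/5 + R*(R + R*Y))
-38*(((1 + A(0, 1)) + 12) - 40) = -38*(((1 + (33/5 + 0² + 1*0²)) + 12) - 40) = -38*(((1 + (33/5 + 0 + 1*0)) + 12) - 40) = -38*(((1 + (33/5 + 0 + 0)) + 12) - 40) = -38*(((1 + 33/5) + 12) - 40) = -38*((38/5 + 12) - 40) = -38*(98/5 - 40) = -38*(-102/5) = 3876/5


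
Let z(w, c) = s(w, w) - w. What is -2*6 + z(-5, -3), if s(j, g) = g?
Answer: -12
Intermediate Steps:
z(w, c) = 0 (z(w, c) = w - w = 0)
-2*6 + z(-5, -3) = -2*6 + 0 = -12 + 0 = -12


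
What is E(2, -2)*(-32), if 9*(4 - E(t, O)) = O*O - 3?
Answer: -1120/9 ≈ -124.44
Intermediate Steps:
E(t, O) = 13/3 - O²/9 (E(t, O) = 4 - (O*O - 3)/9 = 4 - (O² - 3)/9 = 4 - (-3 + O²)/9 = 4 + (⅓ - O²/9) = 13/3 - O²/9)
E(2, -2)*(-32) = (13/3 - ⅑*(-2)²)*(-32) = (13/3 - ⅑*4)*(-32) = (13/3 - 4/9)*(-32) = (35/9)*(-32) = -1120/9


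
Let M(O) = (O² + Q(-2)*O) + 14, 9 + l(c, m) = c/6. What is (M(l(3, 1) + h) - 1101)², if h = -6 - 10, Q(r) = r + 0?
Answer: 3066001/16 ≈ 1.9163e+5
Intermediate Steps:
Q(r) = r
l(c, m) = -9 + c/6
h = -16
M(O) = 14 + O² - 2*O (M(O) = (O² - 2*O) + 14 = 14 + O² - 2*O)
(M(l(3, 1) + h) - 1101)² = ((14 + ((-9 + (⅙)*3) - 16)² - 2*((-9 + (⅙)*3) - 16)) - 1101)² = ((14 + ((-9 + ½) - 16)² - 2*((-9 + ½) - 16)) - 1101)² = ((14 + (-17/2 - 16)² - 2*(-17/2 - 16)) - 1101)² = ((14 + (-49/2)² - 2*(-49/2)) - 1101)² = ((14 + 2401/4 + 49) - 1101)² = (2653/4 - 1101)² = (-1751/4)² = 3066001/16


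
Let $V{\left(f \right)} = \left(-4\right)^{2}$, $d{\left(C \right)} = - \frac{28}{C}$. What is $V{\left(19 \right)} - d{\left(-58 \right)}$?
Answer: $\frac{450}{29} \approx 15.517$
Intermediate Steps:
$V{\left(f \right)} = 16$
$V{\left(19 \right)} - d{\left(-58 \right)} = 16 - - \frac{28}{-58} = 16 - \left(-28\right) \left(- \frac{1}{58}\right) = 16 - \frac{14}{29} = \frac{450}{29}$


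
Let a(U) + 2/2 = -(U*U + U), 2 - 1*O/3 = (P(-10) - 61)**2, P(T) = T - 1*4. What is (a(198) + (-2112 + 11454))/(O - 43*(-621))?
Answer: -30061/9834 ≈ -3.0568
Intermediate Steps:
P(T) = -4 + T (P(T) = T - 4 = -4 + T)
O = -16869 (O = 6 - 3*((-4 - 10) - 61)**2 = 6 - 3*(-14 - 61)**2 = 6 - 3*(-75)**2 = 6 - 3*5625 = 6 - 16875 = -16869)
a(U) = -1 - U - U**2 (a(U) = -1 - (U*U + U) = -1 - (U**2 + U) = -1 - (U + U**2) = -1 + (-U - U**2) = -1 - U - U**2)
(a(198) + (-2112 + 11454))/(O - 43*(-621)) = ((-1 - 1*198 - 1*198**2) + (-2112 + 11454))/(-16869 - 43*(-621)) = ((-1 - 198 - 1*39204) + 9342)/(-16869 + 26703) = ((-1 - 198 - 39204) + 9342)/9834 = (-39403 + 9342)*(1/9834) = -30061*1/9834 = -30061/9834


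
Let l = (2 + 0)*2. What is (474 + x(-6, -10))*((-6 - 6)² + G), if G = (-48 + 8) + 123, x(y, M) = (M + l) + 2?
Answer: 106690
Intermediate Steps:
l = 4 (l = 2*2 = 4)
x(y, M) = 6 + M (x(y, M) = (M + 4) + 2 = (4 + M) + 2 = 6 + M)
G = 83 (G = -40 + 123 = 83)
(474 + x(-6, -10))*((-6 - 6)² + G) = (474 + (6 - 10))*((-6 - 6)² + 83) = (474 - 4)*((-12)² + 83) = 470*(144 + 83) = 470*227 = 106690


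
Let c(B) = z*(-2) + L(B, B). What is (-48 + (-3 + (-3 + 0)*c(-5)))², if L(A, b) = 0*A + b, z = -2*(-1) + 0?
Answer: 576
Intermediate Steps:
z = 2 (z = 2 + 0 = 2)
L(A, b) = b (L(A, b) = 0 + b = b)
c(B) = -4 + B (c(B) = 2*(-2) + B = -4 + B)
(-48 + (-3 + (-3 + 0)*c(-5)))² = (-48 + (-3 + (-3 + 0)*(-4 - 5)))² = (-48 + (-3 - 3*(-9)))² = (-48 + (-3 + 27))² = (-48 + 24)² = (-24)² = 576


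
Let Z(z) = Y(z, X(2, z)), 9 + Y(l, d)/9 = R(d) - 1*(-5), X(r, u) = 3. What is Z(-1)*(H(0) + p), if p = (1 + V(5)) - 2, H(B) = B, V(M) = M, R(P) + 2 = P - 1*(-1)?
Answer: -72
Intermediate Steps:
R(P) = -1 + P (R(P) = -2 + (P - 1*(-1)) = -2 + (P + 1) = -2 + (1 + P) = -1 + P)
Y(l, d) = -45 + 9*d (Y(l, d) = -81 + 9*((-1 + d) - 1*(-5)) = -81 + 9*((-1 + d) + 5) = -81 + 9*(4 + d) = -81 + (36 + 9*d) = -45 + 9*d)
Z(z) = -18 (Z(z) = -45 + 9*3 = -45 + 27 = -18)
p = 4 (p = (1 + 5) - 2 = 6 - 2 = 4)
Z(-1)*(H(0) + p) = -18*(0 + 4) = -18*4 = -72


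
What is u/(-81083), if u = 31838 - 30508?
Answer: -1330/81083 ≈ -0.016403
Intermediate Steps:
u = 1330
u/(-81083) = 1330/(-81083) = 1330*(-1/81083) = -1330/81083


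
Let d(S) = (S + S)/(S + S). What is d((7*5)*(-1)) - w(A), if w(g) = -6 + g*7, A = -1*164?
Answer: 1155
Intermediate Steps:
A = -164
w(g) = -6 + 7*g
d(S) = 1 (d(S) = (2*S)/((2*S)) = (2*S)*(1/(2*S)) = 1)
d((7*5)*(-1)) - w(A) = 1 - (-6 + 7*(-164)) = 1 - (-6 - 1148) = 1 - 1*(-1154) = 1 + 1154 = 1155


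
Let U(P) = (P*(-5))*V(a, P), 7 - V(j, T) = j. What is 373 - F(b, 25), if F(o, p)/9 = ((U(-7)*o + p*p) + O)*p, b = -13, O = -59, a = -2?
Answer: 794398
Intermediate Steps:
V(j, T) = 7 - j
U(P) = -45*P (U(P) = (P*(-5))*(7 - 1*(-2)) = (-5*P)*(7 + 2) = -5*P*9 = -45*P)
F(o, p) = 9*p*(-59 + p² + 315*o) (F(o, p) = 9*((((-45*(-7))*o + p*p) - 59)*p) = 9*(((315*o + p²) - 59)*p) = 9*(((p² + 315*o) - 59)*p) = 9*((-59 + p² + 315*o)*p) = 9*(p*(-59 + p² + 315*o)) = 9*p*(-59 + p² + 315*o))
373 - F(b, 25) = 373 - 9*25*(-59 + 25² + 315*(-13)) = 373 - 9*25*(-59 + 625 - 4095) = 373 - 9*25*(-3529) = 373 - 1*(-794025) = 373 + 794025 = 794398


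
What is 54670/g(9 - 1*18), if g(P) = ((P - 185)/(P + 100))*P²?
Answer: -2487485/7857 ≈ -316.59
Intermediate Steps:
g(P) = P²*(-185 + P)/(100 + P) (g(P) = ((-185 + P)/(100 + P))*P² = P²*(-185 + P)/(100 + P))
54670/g(9 - 1*18) = 54670/(((9 - 1*18)²*(-185 + (9 - 1*18))/(100 + (9 - 1*18)))) = 54670/(((9 - 18)²*(-185 + (9 - 18))/(100 + (9 - 18)))) = 54670/(((-9)²*(-185 - 9)/(100 - 9))) = 54670/((81*(-194)/91)) = 54670/((81*(1/91)*(-194))) = 54670/(-15714/91) = 54670*(-91/15714) = -2487485/7857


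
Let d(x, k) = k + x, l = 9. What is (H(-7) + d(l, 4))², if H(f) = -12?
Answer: 1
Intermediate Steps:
(H(-7) + d(l, 4))² = (-12 + (4 + 9))² = (-12 + 13)² = 1² = 1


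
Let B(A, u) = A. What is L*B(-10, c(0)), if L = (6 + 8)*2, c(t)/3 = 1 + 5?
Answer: -280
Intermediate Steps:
c(t) = 18 (c(t) = 3*(1 + 5) = 3*6 = 18)
L = 28 (L = 14*2 = 28)
L*B(-10, c(0)) = 28*(-10) = -280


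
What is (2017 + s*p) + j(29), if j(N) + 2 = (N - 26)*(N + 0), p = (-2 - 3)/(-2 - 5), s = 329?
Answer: 2337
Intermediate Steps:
p = 5/7 (p = -5/(-7) = -5*(-⅐) = 5/7 ≈ 0.71429)
j(N) = -2 + N*(-26 + N) (j(N) = -2 + (N - 26)*(N + 0) = -2 + (-26 + N)*N = -2 + N*(-26 + N))
(2017 + s*p) + j(29) = (2017 + 329*(5/7)) + (-2 + 29² - 26*29) = (2017 + 235) + (-2 + 841 - 754) = 2252 + 85 = 2337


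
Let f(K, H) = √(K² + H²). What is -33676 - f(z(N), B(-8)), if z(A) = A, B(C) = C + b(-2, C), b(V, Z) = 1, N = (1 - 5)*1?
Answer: -33676 - √65 ≈ -33684.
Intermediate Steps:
N = -4 (N = -4*1 = -4)
B(C) = 1 + C (B(C) = C + 1 = 1 + C)
f(K, H) = √(H² + K²)
-33676 - f(z(N), B(-8)) = -33676 - √((1 - 8)² + (-4)²) = -33676 - √((-7)² + 16) = -33676 - √(49 + 16) = -33676 - √65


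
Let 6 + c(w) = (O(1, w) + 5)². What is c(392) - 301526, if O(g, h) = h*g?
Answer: -143923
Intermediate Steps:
O(g, h) = g*h
c(w) = -6 + (5 + w)² (c(w) = -6 + (1*w + 5)² = -6 + (w + 5)² = -6 + (5 + w)²)
c(392) - 301526 = (-6 + (5 + 392)²) - 301526 = (-6 + 397²) - 301526 = (-6 + 157609) - 301526 = 157603 - 301526 = -143923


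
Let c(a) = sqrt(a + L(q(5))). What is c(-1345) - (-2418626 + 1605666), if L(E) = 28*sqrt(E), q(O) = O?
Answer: 812960 + sqrt(-1345 + 28*sqrt(5)) ≈ 8.1296e+5 + 35.81*I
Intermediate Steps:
c(a) = sqrt(a + 28*sqrt(5))
c(-1345) - (-2418626 + 1605666) = sqrt(-1345 + 28*sqrt(5)) - (-2418626 + 1605666) = sqrt(-1345 + 28*sqrt(5)) - 1*(-812960) = sqrt(-1345 + 28*sqrt(5)) + 812960 = 812960 + sqrt(-1345 + 28*sqrt(5))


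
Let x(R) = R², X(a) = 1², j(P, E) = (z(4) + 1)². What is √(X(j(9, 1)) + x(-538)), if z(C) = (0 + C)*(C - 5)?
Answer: √289445 ≈ 538.00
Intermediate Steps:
z(C) = C*(-5 + C)
j(P, E) = 9 (j(P, E) = (4*(-5 + 4) + 1)² = (4*(-1) + 1)² = (-4 + 1)² = (-3)² = 9)
X(a) = 1
√(X(j(9, 1)) + x(-538)) = √(1 + (-538)²) = √(1 + 289444) = √289445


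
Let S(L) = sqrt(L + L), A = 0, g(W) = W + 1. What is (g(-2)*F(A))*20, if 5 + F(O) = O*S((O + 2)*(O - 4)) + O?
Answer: 100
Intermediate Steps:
g(W) = 1 + W
S(L) = sqrt(2)*sqrt(L) (S(L) = sqrt(2*L) = sqrt(2)*sqrt(L))
F(O) = -5 + O + O*sqrt(2)*sqrt((-4 + O)*(2 + O)) (F(O) = -5 + (O*(sqrt(2)*sqrt((O + 2)*(O - 4))) + O) = -5 + (O*(sqrt(2)*sqrt((2 + O)*(-4 + O))) + O) = -5 + (O*(sqrt(2)*sqrt((-4 + O)*(2 + O))) + O) = -5 + (O*sqrt(2)*sqrt((-4 + O)*(2 + O)) + O) = -5 + (O + O*sqrt(2)*sqrt((-4 + O)*(2 + O))) = -5 + O + O*sqrt(2)*sqrt((-4 + O)*(2 + O)))
(g(-2)*F(A))*20 = ((1 - 2)*(-5 + 0 + 0*sqrt(-16 - 4*0 + 2*0**2)))*20 = -(-5 + 0 + 0*sqrt(-16 + 0 + 2*0))*20 = -(-5 + 0 + 0*sqrt(-16 + 0 + 0))*20 = -(-5 + 0 + 0*sqrt(-16))*20 = -(-5 + 0 + 0*(4*I))*20 = -(-5 + 0 + 0)*20 = -1*(-5)*20 = 5*20 = 100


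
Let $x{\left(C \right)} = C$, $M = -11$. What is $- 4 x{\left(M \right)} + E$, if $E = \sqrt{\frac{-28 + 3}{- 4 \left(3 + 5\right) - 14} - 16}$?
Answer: $44 + \frac{3 i \sqrt{3634}}{46} \approx 44.0 + 3.9315 i$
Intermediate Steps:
$E = \frac{3 i \sqrt{3634}}{46}$ ($E = \sqrt{- \frac{25}{\left(-4\right) 8 - 14} - 16} = \sqrt{- \frac{25}{-32 - 14} - 16} = \sqrt{- \frac{25}{-46} - 16} = \sqrt{\left(-25\right) \left(- \frac{1}{46}\right) - 16} = \sqrt{\frac{25}{46} - 16} = \sqrt{- \frac{711}{46}} = \frac{3 i \sqrt{3634}}{46} \approx 3.9315 i$)
$- 4 x{\left(M \right)} + E = \left(-4\right) \left(-11\right) + \frac{3 i \sqrt{3634}}{46} = 44 + \frac{3 i \sqrt{3634}}{46}$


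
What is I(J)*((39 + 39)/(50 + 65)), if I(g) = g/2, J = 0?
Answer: 0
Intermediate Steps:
I(g) = g/2 (I(g) = g*(½) = g/2)
I(J)*((39 + 39)/(50 + 65)) = ((½)*0)*((39 + 39)/(50 + 65)) = 0*(78/115) = 0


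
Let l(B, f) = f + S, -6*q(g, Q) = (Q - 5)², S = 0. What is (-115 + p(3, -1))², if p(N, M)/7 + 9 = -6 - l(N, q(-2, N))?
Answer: 417316/9 ≈ 46368.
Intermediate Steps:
q(g, Q) = -(-5 + Q)²/6 (q(g, Q) = -(Q - 5)²/6 = -(-5 + Q)²/6)
l(B, f) = f (l(B, f) = f + 0 = f)
p(N, M) = -105 + 7*(-5 + N)²/6 (p(N, M) = -63 + 7*(-6 - (-1)*(-5 + N)²/6) = -63 + 7*(-6 + (-5 + N)²/6) = -63 + (-42 + 7*(-5 + N)²/6) = -105 + 7*(-5 + N)²/6)
(-115 + p(3, -1))² = (-115 + (-105 + 7*(-5 + 3)²/6))² = (-115 + (-105 + (7/6)*(-2)²))² = (-115 + (-105 + (7/6)*4))² = (-115 + (-105 + 14/3))² = (-115 - 301/3)² = (-646/3)² = 417316/9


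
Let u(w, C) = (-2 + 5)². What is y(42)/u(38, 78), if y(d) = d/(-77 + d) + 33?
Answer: 53/15 ≈ 3.5333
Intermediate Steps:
u(w, C) = 9 (u(w, C) = 3² = 9)
y(d) = 33 + d/(-77 + d) (y(d) = d/(-77 + d) + 33 = 33 + d/(-77 + d))
y(42)/u(38, 78) = ((-2541 + 34*42)/(-77 + 42))/9 = ((-2541 + 1428)/(-35))*(⅑) = -1/35*(-1113)*(⅑) = (159/5)*(⅑) = 53/15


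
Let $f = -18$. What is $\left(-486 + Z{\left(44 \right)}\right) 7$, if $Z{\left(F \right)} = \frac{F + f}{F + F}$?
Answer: $- \frac{149597}{44} \approx -3399.9$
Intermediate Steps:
$Z{\left(F \right)} = \frac{-18 + F}{2 F}$ ($Z{\left(F \right)} = \frac{F - 18}{F + F} = \frac{-18 + F}{2 F}$)
$\left(-486 + Z{\left(44 \right)}\right) 7 = \left(-486 + \frac{-18 + 44}{2 \cdot 44}\right) 7 = \left(-486 + \frac{1}{2} \cdot \frac{1}{44} \cdot 26\right) 7 = \left(-486 + \frac{13}{44}\right) 7 = \left(- \frac{21371}{44}\right) 7 = - \frac{149597}{44}$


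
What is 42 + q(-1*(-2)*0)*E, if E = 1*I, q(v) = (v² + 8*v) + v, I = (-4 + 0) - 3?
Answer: 42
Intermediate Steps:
I = -7 (I = -4 - 3 = -7)
q(v) = v² + 9*v
E = -7 (E = 1*(-7) = -7)
42 + q(-1*(-2)*0)*E = 42 + ((-1*(-2)*0)*(9 - 1*(-2)*0))*(-7) = 42 + ((2*0)*(9 + 2*0))*(-7) = 42 + (0*(9 + 0))*(-7) = 42 + (0*9)*(-7) = 42 + 0*(-7) = 42 + 0 = 42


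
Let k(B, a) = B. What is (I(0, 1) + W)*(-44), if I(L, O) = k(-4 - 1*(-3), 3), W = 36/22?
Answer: -28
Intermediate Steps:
W = 18/11 (W = 36*(1/22) = 18/11 ≈ 1.6364)
I(L, O) = -1 (I(L, O) = -4 - 1*(-3) = -4 + 3 = -1)
(I(0, 1) + W)*(-44) = (-1 + 18/11)*(-44) = (7/11)*(-44) = -28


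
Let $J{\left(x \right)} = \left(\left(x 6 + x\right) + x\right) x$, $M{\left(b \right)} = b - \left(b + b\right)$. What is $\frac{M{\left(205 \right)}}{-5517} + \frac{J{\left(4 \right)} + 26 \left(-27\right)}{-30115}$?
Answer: $\frac{9340333}{166144455} \approx 0.056218$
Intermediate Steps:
$M{\left(b \right)} = - b$ ($M{\left(b \right)} = b - 2 b = - b$)
$J{\left(x \right)} = 8 x^{2}$ ($J{\left(x \right)} = \left(\left(6 x + x\right) + x\right) x = \left(7 x + x\right) x = 8 x x = 8 x^{2}$)
$\frac{M{\left(205 \right)}}{-5517} + \frac{J{\left(4 \right)} + 26 \left(-27\right)}{-30115} = \frac{\left(-1\right) 205}{-5517} + \frac{8 \cdot 4^{2} + 26 \left(-27\right)}{-30115} = \left(-205\right) \left(- \frac{1}{5517}\right) + \left(8 \cdot 16 - 702\right) \left(- \frac{1}{30115}\right) = \frac{205}{5517} + \left(128 - 702\right) \left(- \frac{1}{30115}\right) = \frac{205}{5517} - - \frac{574}{30115} = \frac{205}{5517} + \frac{574}{30115} = \frac{9340333}{166144455}$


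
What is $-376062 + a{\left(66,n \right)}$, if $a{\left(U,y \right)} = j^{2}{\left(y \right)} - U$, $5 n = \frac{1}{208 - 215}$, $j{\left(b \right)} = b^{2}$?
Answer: $- \frac{564427079999}{1500625} \approx -3.7613 \cdot 10^{5}$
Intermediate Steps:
$n = - \frac{1}{35}$ ($n = \frac{1}{5 \left(208 - 215\right)} = \frac{1}{5 \left(-7\right)} = \frac{1}{5} \left(- \frac{1}{7}\right) = - \frac{1}{35} \approx -0.028571$)
$a{\left(U,y \right)} = y^{4} - U$ ($a{\left(U,y \right)} = \left(y^{2}\right)^{2} - U = y^{4} - U$)
$-376062 + a{\left(66,n \right)} = -376062 + \left(\left(- \frac{1}{35}\right)^{4} - 66\right) = -376062 + \left(\frac{1}{1500625} - 66\right) = -376062 - \frac{99041249}{1500625} = - \frac{564427079999}{1500625}$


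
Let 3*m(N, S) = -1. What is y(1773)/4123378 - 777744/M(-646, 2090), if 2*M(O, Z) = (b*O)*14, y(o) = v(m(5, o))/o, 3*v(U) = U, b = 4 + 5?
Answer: 58019299195243/3036049700994 ≈ 19.110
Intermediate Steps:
m(N, S) = -⅓ (m(N, S) = (⅓)*(-1) = -⅓)
b = 9
v(U) = U/3
y(o) = -1/(9*o) (y(o) = ((⅓)*(-⅓))/o = -1/(9*o))
M(O, Z) = 63*O (M(O, Z) = ((9*O)*14)/2 = (126*O)/2 = 63*O)
y(1773)/4123378 - 777744/M(-646, 2090) = -⅑/1773/4123378 - 777744/(63*(-646)) = -⅑*1/1773*(1/4123378) - 777744/(-40698) = -1/15957*1/4123378 - 777744*(-1/40698) = -1/65796742746 + 43208/2261 = 58019299195243/3036049700994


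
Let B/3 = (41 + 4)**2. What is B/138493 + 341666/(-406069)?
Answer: -44851480163/56237714017 ≈ -0.79753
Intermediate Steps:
B = 6075 (B = 3*(41 + 4)**2 = 3*45**2 = 3*2025 = 6075)
B/138493 + 341666/(-406069) = 6075/138493 + 341666/(-406069) = 6075*(1/138493) + 341666*(-1/406069) = 6075/138493 - 341666/406069 = -44851480163/56237714017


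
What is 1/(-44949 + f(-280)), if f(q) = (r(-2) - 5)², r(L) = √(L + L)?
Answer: -2808/126157849 + 5*I/504631396 ≈ -2.2258e-5 + 9.9082e-9*I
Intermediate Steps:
r(L) = √2*√L (r(L) = √(2*L) = √2*√L)
f(q) = (-5 + 2*I)² (f(q) = (√2*√(-2) - 5)² = (√2*(I*√2) - 5)² = (2*I - 5)² = (-5 + 2*I)²)
1/(-44949 + f(-280)) = 1/(-44949 + (21 - 20*I)) = 1/(-44928 - 20*I) = (-44928 + 20*I)/2018525584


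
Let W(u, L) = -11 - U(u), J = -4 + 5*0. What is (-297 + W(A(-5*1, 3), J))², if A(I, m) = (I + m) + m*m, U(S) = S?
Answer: 99225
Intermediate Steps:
J = -4 (J = -4 + 0 = -4)
A(I, m) = I + m + m² (A(I, m) = (I + m) + m² = I + m + m²)
W(u, L) = -11 - u
(-297 + W(A(-5*1, 3), J))² = (-297 + (-11 - (-5*1 + 3 + 3²)))² = (-297 + (-11 - (-5 + 3 + 9)))² = (-297 + (-11 - 1*7))² = (-297 + (-11 - 7))² = (-297 - 18)² = (-315)² = 99225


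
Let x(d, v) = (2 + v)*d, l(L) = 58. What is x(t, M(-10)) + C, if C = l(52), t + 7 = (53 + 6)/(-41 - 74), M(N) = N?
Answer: 13582/115 ≈ 118.10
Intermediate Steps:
t = -864/115 (t = -7 + (53 + 6)/(-41 - 74) = -7 + 59/(-115) = -7 + 59*(-1/115) = -7 - 59/115 = -864/115 ≈ -7.5130)
C = 58
x(d, v) = d*(2 + v)
x(t, M(-10)) + C = -864*(2 - 10)/115 + 58 = -864/115*(-8) + 58 = 6912/115 + 58 = 13582/115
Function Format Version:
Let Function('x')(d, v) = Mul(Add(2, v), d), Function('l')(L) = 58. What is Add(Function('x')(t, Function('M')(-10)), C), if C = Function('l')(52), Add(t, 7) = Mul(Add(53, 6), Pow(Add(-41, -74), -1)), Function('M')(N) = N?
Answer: Rational(13582, 115) ≈ 118.10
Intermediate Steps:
t = Rational(-864, 115) (t = Add(-7, Mul(Add(53, 6), Pow(Add(-41, -74), -1))) = Add(-7, Mul(59, Pow(-115, -1))) = Add(-7, Mul(59, Rational(-1, 115))) = Add(-7, Rational(-59, 115)) = Rational(-864, 115) ≈ -7.5130)
C = 58
Function('x')(d, v) = Mul(d, Add(2, v))
Add(Function('x')(t, Function('M')(-10)), C) = Add(Mul(Rational(-864, 115), Add(2, -10)), 58) = Add(Mul(Rational(-864, 115), -8), 58) = Add(Rational(6912, 115), 58) = Rational(13582, 115)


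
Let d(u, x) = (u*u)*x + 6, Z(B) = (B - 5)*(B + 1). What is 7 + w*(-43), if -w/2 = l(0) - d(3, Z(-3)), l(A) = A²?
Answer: -12893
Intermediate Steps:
Z(B) = (1 + B)*(-5 + B) (Z(B) = (-5 + B)*(1 + B) = (1 + B)*(-5 + B))
d(u, x) = 6 + x*u² (d(u, x) = u²*x + 6 = x*u² + 6 = 6 + x*u²)
w = 300 (w = -2*(0² - (6 + (-5 + (-3)² - 4*(-3))*3²)) = -2*(0 - (6 + (-5 + 9 + 12)*9)) = -2*(0 - (6 + 16*9)) = -2*(0 - (6 + 144)) = -2*(0 - 1*150) = -2*(0 - 150) = -2*(-150) = 300)
7 + w*(-43) = 7 + 300*(-43) = 7 - 12900 = -12893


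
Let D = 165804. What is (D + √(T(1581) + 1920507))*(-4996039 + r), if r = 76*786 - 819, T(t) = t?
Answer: -818594576088 - 9874244*√480522 ≈ -8.2544e+11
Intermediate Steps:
r = 58917 (r = 59736 - 819 = 58917)
(D + √(T(1581) + 1920507))*(-4996039 + r) = (165804 + √(1581 + 1920507))*(-4996039 + 58917) = (165804 + √1922088)*(-4937122) = (165804 + 2*√480522)*(-4937122) = -818594576088 - 9874244*√480522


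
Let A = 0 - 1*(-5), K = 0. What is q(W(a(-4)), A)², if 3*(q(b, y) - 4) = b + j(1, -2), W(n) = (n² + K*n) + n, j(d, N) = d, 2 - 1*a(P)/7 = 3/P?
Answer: 41538025/2304 ≈ 18029.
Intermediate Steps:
a(P) = 14 - 21/P
W(n) = n + n² (W(n) = (n² + 0*n) + n = (n² + 0) + n = n² + n = n + n²)
A = 5 (A = 0 + 5 = 5)
q(b, y) = 13/3 + b/3 (q(b, y) = 4 + (b + 1)/3 = 4 + (1 + b)/3 = 4 + (⅓ + b/3) = 13/3 + b/3)
q(W(a(-4)), A)² = (13/3 + ((14 - 21/(-4))*(1 + (14 - 21/(-4))))/3)² = (13/3 + ((14 - 21*(-¼))*(1 + (14 - 21*(-¼))))/3)² = (13/3 + ((14 + 21/4)*(1 + (14 + 21/4)))/3)² = (13/3 + (77*(1 + 77/4)/4)/3)² = (13/3 + ((77/4)*(81/4))/3)² = (13/3 + (⅓)*(6237/16))² = (13/3 + 2079/16)² = (6445/48)² = 41538025/2304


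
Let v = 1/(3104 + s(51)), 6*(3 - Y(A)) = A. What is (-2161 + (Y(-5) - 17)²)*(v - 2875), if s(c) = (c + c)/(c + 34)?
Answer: 3194018065975/558936 ≈ 5.7145e+6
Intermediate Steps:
Y(A) = 3 - A/6
s(c) = 2*c/(34 + c) (s(c) = (2*c)/(34 + c) = 2*c/(34 + c))
v = 5/15526 (v = 1/(3104 + 2*51/(34 + 51)) = 1/(3104 + 2*51/85) = 1/(3104 + 2*51*(1/85)) = 1/(3104 + 6/5) = 1/(15526/5) = 5/15526 ≈ 0.00032204)
(-2161 + (Y(-5) - 17)²)*(v - 2875) = (-2161 + ((3 - ⅙*(-5)) - 17)²)*(5/15526 - 2875) = (-2161 + ((3 + ⅚) - 17)²)*(-44637245/15526) = (-2161 + (23/6 - 17)²)*(-44637245/15526) = (-2161 + (-79/6)²)*(-44637245/15526) = (-2161 + 6241/36)*(-44637245/15526) = -71555/36*(-44637245/15526) = 3194018065975/558936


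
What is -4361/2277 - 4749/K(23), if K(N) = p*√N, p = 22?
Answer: -4361/2277 - 4749*√23/506 ≈ -46.926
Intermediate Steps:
K(N) = 22*√N
-4361/2277 - 4749/K(23) = -4361/2277 - 4749*√23/506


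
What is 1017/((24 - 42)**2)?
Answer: 113/36 ≈ 3.1389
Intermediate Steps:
1017/((24 - 42)**2) = 1017/((-18)**2) = 1017/324 = 1017*(1/324) = 113/36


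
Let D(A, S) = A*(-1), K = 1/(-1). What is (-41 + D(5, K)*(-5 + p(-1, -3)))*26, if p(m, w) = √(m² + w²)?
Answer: -416 - 130*√10 ≈ -827.10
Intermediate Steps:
K = -1
D(A, S) = -A
(-41 + D(5, K)*(-5 + p(-1, -3)))*26 = (-41 + (-1*5)*(-5 + √((-1)² + (-3)²)))*26 = (-41 - 5*(-5 + √(1 + 9)))*26 = (-41 - 5*(-5 + √10))*26 = (-41 + (25 - 5*√10))*26 = (-16 - 5*√10)*26 = -416 - 130*√10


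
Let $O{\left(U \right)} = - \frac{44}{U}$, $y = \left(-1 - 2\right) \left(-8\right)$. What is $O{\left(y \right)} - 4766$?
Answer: $- \frac{28607}{6} \approx -4767.8$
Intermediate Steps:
$y = 24$ ($y = \left(-1 - 2\right) \left(-8\right) = \left(-3\right) \left(-8\right) = 24$)
$O{\left(y \right)} - 4766 = - \frac{44}{24} - 4766 = \left(-44\right) \frac{1}{24} - 4766 = - \frac{11}{6} - 4766 = - \frac{28607}{6}$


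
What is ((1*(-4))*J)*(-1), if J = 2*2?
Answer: 16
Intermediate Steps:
J = 4
((1*(-4))*J)*(-1) = ((1*(-4))*4)*(-1) = -4*4*(-1) = -16*(-1) = 16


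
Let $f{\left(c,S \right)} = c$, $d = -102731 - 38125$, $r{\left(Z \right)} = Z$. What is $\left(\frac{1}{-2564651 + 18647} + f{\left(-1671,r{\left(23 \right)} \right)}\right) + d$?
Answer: $- \frac{362874312109}{2546004} \approx -1.4253 \cdot 10^{5}$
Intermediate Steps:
$d = -140856$
$\left(\frac{1}{-2564651 + 18647} + f{\left(-1671,r{\left(23 \right)} \right)}\right) + d = \left(\frac{1}{-2564651 + 18647} - 1671\right) - 140856 = \left(\frac{1}{-2546004} - 1671\right) - 140856 = \left(- \frac{1}{2546004} - 1671\right) - 140856 = - \frac{4254372685}{2546004} - 140856 = - \frac{362874312109}{2546004}$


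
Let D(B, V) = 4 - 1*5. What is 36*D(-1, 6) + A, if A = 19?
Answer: -17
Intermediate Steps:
D(B, V) = -1 (D(B, V) = 4 - 5 = -1)
36*D(-1, 6) + A = 36*(-1) + 19 = -36 + 19 = -17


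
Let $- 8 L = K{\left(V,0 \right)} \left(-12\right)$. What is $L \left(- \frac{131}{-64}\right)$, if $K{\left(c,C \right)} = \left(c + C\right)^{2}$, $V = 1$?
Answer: $\frac{393}{128} \approx 3.0703$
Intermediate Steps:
$K{\left(c,C \right)} = \left(C + c\right)^{2}$
$L = \frac{3}{2}$ ($L = - \frac{\left(0 + 1\right)^{2} \left(-12\right)}{8} = - \frac{1^{2} \left(-12\right)}{8} = - \frac{1 \left(-12\right)}{8} = \left(- \frac{1}{8}\right) \left(-12\right) = \frac{3}{2} \approx 1.5$)
$L \left(- \frac{131}{-64}\right) = \frac{3 \left(- \frac{131}{-64}\right)}{2} = \frac{3 \left(\left(-131\right) \left(- \frac{1}{64}\right)\right)}{2} = \frac{3}{2} \cdot \frac{131}{64} = \frac{393}{128}$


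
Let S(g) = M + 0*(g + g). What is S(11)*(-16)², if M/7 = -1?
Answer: -1792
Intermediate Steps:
M = -7 (M = 7*(-1) = -7)
S(g) = -7 (S(g) = -7 + 0*(g + g) = -7 + 0*(2*g) = -7 + 0 = -7)
S(11)*(-16)² = -7*(-16)² = -7*256 = -1792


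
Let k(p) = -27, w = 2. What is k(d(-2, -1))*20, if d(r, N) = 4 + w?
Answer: -540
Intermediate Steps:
d(r, N) = 6 (d(r, N) = 4 + 2 = 6)
k(d(-2, -1))*20 = -27*20 = -540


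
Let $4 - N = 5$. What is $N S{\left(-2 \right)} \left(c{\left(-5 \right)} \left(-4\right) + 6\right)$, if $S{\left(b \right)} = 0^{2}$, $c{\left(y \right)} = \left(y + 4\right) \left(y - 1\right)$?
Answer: $0$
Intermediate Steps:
$c{\left(y \right)} = \left(-1 + y\right) \left(4 + y\right)$ ($c{\left(y \right)} = \left(4 + y\right) \left(-1 + y\right) = \left(-1 + y\right) \left(4 + y\right)$)
$S{\left(b \right)} = 0$
$N = -1$ ($N = 4 - 5 = -1$)
$N S{\left(-2 \right)} \left(c{\left(-5 \right)} \left(-4\right) + 6\right) = \left(-1\right) 0 \left(\left(-4 + \left(-5\right)^{2} + 3 \left(-5\right)\right) \left(-4\right) + 6\right) = 0 \left(\left(-4 + 25 - 15\right) \left(-4\right) + 6\right) = 0 \left(6 \left(-4\right) + 6\right) = 0 \left(-24 + 6\right) = 0 \left(-18\right) = 0$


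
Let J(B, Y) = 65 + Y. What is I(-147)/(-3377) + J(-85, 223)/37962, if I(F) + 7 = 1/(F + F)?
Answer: 6742613/697965114 ≈ 0.0096604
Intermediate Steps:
I(F) = -7 + 1/(2*F) (I(F) = -7 + 1/(F + F) = -7 + 1/(2*F))
I(-147)/(-3377) + J(-85, 223)/37962 = (-7 + (½)/(-147))/(-3377) + (65 + 223)/37962 = (-7 + (½)*(-1/147))*(-1/3377) + 288*(1/37962) = (-7 - 1/294)*(-1/3377) + 16/2109 = -2059/294*(-1/3377) + 16/2109 = 2059/992838 + 16/2109 = 6742613/697965114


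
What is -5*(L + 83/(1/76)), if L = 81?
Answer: -31945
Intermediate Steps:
-5*(L + 83/(1/76)) = -5*(81 + 83/(1/76)) = -5*(81 + 83*76) = -5*(81 + 6308) = -5*6389 = -31945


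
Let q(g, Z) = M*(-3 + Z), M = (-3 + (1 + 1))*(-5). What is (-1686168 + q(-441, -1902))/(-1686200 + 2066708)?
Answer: -565231/126836 ≈ -4.4564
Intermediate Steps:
M = 5 (M = (-3 + 2)*(-5) = -1*(-5) = 5)
q(g, Z) = -15 + 5*Z (q(g, Z) = 5*(-3 + Z) = -15 + 5*Z)
(-1686168 + q(-441, -1902))/(-1686200 + 2066708) = (-1686168 + (-15 + 5*(-1902)))/(-1686200 + 2066708) = (-1686168 + (-15 - 9510))/380508 = (-1686168 - 9525)*(1/380508) = -1695693*1/380508 = -565231/126836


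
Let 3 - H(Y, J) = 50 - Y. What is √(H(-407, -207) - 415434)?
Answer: 4*I*√25993 ≈ 644.89*I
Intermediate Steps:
H(Y, J) = -47 + Y (H(Y, J) = 3 - (50 - Y) = 3 + (-50 + Y) = -47 + Y)
√(H(-407, -207) - 415434) = √((-47 - 407) - 415434) = √(-454 - 415434) = √(-415888) = 4*I*√25993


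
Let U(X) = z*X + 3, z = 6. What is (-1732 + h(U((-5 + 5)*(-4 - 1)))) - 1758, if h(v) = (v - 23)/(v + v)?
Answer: -10480/3 ≈ -3493.3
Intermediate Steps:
U(X) = 3 + 6*X (U(X) = 6*X + 3 = 3 + 6*X)
h(v) = (-23 + v)/(2*v) (h(v) = (-23 + v)/((2*v)) = (-23 + v)*(1/(2*v)) = (-23 + v)/(2*v))
(-1732 + h(U((-5 + 5)*(-4 - 1)))) - 1758 = (-1732 + (-23 + (3 + 6*((-5 + 5)*(-4 - 1))))/(2*(3 + 6*((-5 + 5)*(-4 - 1))))) - 1758 = (-1732 + (-23 + (3 + 6*(0*(-5))))/(2*(3 + 6*(0*(-5))))) - 1758 = (-1732 + (-23 + (3 + 6*0))/(2*(3 + 6*0))) - 1758 = (-1732 + (-23 + (3 + 0))/(2*(3 + 0))) - 1758 = (-1732 + (½)*(-23 + 3)/3) - 1758 = (-1732 + (½)*(⅓)*(-20)) - 1758 = (-1732 - 10/3) - 1758 = -5206/3 - 1758 = -10480/3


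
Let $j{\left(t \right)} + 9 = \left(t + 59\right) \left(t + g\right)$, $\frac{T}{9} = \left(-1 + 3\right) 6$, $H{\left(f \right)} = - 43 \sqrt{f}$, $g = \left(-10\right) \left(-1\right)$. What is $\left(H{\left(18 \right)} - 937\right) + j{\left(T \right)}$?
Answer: $18760 - 129 \sqrt{2} \approx 18578.0$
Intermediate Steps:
$g = 10$
$T = 108$ ($T = 9 \left(-1 + 3\right) 6 = 9 \cdot 2 \cdot 6 = 9 \cdot 12 = 108$)
$j{\left(t \right)} = -9 + \left(10 + t\right) \left(59 + t\right)$ ($j{\left(t \right)} = -9 + \left(t + 59\right) \left(t + 10\right) = -9 + \left(59 + t\right) \left(10 + t\right) = -9 + \left(10 + t\right) \left(59 + t\right)$)
$\left(H{\left(18 \right)} - 937\right) + j{\left(T \right)} = \left(- 43 \sqrt{18} - 937\right) + \left(581 + 108^{2} + 69 \cdot 108\right) = \left(- 43 \cdot 3 \sqrt{2} - 937\right) + \left(581 + 11664 + 7452\right) = \left(- 129 \sqrt{2} - 937\right) + 19697 = \left(-937 - 129 \sqrt{2}\right) + 19697 = 18760 - 129 \sqrt{2}$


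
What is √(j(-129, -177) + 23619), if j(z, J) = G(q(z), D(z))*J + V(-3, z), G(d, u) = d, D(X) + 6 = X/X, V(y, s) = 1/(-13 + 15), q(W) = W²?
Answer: 5*I*√467494/2 ≈ 1709.3*I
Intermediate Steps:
V(y, s) = ½ (V(y, s) = 1/2 = ½)
D(X) = -5 (D(X) = -6 + X/X = -6 + 1 = -5)
j(z, J) = ½ + J*z² (j(z, J) = z²*J + ½ = J*z² + ½ = ½ + J*z²)
√(j(-129, -177) + 23619) = √((½ - 177*(-129)²) + 23619) = √((½ - 177*16641) + 23619) = √((½ - 2945457) + 23619) = √(-5890913/2 + 23619) = √(-5843675/2) = 5*I*√467494/2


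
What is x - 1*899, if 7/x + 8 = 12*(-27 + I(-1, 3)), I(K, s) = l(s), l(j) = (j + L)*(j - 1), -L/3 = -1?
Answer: -169019/188 ≈ -899.04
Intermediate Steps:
L = 3 (L = -3*(-1) = 3)
l(j) = (-1 + j)*(3 + j) (l(j) = (j + 3)*(j - 1) = (3 + j)*(-1 + j) = (-1 + j)*(3 + j))
I(K, s) = -3 + s**2 + 2*s
x = -7/188 (x = 7/(-8 + 12*(-27 + (-3 + 3**2 + 2*3))) = 7/(-8 + 12*(-27 + (-3 + 9 + 6))) = 7/(-8 + 12*(-27 + 12)) = 7/(-8 + 12*(-15)) = 7/(-8 - 180) = 7/(-188) = 7*(-1/188) = -7/188 ≈ -0.037234)
x - 1*899 = -7/188 - 1*899 = -7/188 - 899 = -169019/188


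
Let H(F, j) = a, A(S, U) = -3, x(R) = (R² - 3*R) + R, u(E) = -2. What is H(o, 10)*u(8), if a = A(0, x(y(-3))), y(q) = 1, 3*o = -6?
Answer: 6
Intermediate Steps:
o = -2 (o = (⅓)*(-6) = -2)
x(R) = R² - 2*R
a = -3
H(F, j) = -3
H(o, 10)*u(8) = -3*(-2) = 6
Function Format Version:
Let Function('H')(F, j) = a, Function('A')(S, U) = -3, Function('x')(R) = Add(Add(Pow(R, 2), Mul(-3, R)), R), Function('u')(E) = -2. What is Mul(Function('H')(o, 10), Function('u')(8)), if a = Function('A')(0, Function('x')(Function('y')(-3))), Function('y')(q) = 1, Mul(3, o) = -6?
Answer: 6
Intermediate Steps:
o = -2 (o = Mul(Rational(1, 3), -6) = -2)
Function('x')(R) = Add(Pow(R, 2), Mul(-2, R))
a = -3
Function('H')(F, j) = -3
Mul(Function('H')(o, 10), Function('u')(8)) = Mul(-3, -2) = 6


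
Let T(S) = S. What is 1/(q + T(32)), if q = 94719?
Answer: 1/94751 ≈ 1.0554e-5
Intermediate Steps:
1/(q + T(32)) = 1/(94719 + 32) = 1/94751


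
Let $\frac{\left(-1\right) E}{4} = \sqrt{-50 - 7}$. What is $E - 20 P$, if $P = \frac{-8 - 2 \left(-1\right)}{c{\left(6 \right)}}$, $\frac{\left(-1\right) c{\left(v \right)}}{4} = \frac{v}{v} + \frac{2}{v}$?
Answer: $- \frac{45}{2} - 4 i \sqrt{57} \approx -22.5 - 30.199 i$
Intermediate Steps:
$c{\left(v \right)} = -4 - \frac{8}{v}$ ($c{\left(v \right)} = - 4 \left(\frac{v}{v} + \frac{2}{v}\right) = - 4 \left(1 + \frac{2}{v}\right) = -4 - \frac{8}{v}$)
$P = \frac{9}{8}$ ($P = \frac{-8 - 2 \left(-1\right)}{-4 - \frac{8}{6}} = \frac{-8 - -2}{-4 - \frac{4}{3}} = \frac{-8 + 2}{-4 - \frac{4}{3}} = - \frac{6}{- \frac{16}{3}} = \left(-6\right) \left(- \frac{3}{16}\right) = \frac{9}{8} \approx 1.125$)
$E = - 4 i \sqrt{57}$ ($E = - 4 \sqrt{-50 - 7} = - 4 \sqrt{-57} = - 4 i \sqrt{57} \approx - 30.199 i$)
$E - 20 P = - 4 i \sqrt{57} - \frac{45}{2} = - \frac{45}{2} - 4 i \sqrt{57}$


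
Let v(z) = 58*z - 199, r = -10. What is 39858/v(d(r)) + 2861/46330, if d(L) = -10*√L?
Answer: -357739904399/157688834330 + 23117640*I*√10/3403601 ≈ -2.2686 + 21.479*I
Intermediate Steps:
v(z) = -199 + 58*z
39858/v(d(r)) + 2861/46330 = 39858/(-199 + 58*(-10*I*√10)) + 2861/46330 = 39858/(-199 - 580*I*√10) + 2861/46330 = 2861/46330 + 39858/(-199 - 580*I*√10)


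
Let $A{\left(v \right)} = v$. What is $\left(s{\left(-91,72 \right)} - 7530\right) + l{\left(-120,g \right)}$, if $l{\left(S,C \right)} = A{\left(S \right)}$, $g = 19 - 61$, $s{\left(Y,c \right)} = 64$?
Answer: $-7586$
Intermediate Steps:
$g = -42$
$l{\left(S,C \right)} = S$
$\left(s{\left(-91,72 \right)} - 7530\right) + l{\left(-120,g \right)} = \left(64 - 7530\right) - 120 = -7466 - 120 = -7586$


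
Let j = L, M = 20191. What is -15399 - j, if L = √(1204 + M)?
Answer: -15399 - √21395 ≈ -15545.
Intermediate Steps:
L = √21395 (L = √(1204 + 20191) = √21395 ≈ 146.27)
j = √21395 ≈ 146.27
-15399 - j = -15399 - √21395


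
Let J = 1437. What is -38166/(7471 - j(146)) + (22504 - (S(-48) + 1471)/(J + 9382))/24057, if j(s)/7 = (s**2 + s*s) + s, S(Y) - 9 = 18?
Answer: 3000759617164/2814559874775 ≈ 1.0662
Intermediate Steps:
S(Y) = 27 (S(Y) = 9 + 18 = 27)
j(s) = 7*s + 14*s**2 (j(s) = 7*((s**2 + s*s) + s) = 7*((s**2 + s**2) + s) = 7*(2*s**2 + s) = 7*(s + 2*s**2) = 7*s + 14*s**2)
-38166/(7471 - j(146)) + (22504 - (S(-48) + 1471)/(J + 9382))/24057 = -38166/(7471 - 7*146*(1 + 2*146)) + (22504 - (27 + 1471)/(1437 + 9382))/24057 = -38166/(7471 - 7*146*(1 + 292)) + (22504 - 1498/10819)*(1/24057) = -38166/(7471 - 7*146*293) + (22504 - 1498/10819)*(1/24057) = -38166/(7471 - 1*299446) + (22504 - 1*1498/10819)*(1/24057) = -38166/(7471 - 299446) + (22504 - 1498/10819)*(1/24057) = -38166/(-291975) + (243469278/10819)*(1/24057) = -38166*(-1/291975) + 27052142/28919187 = 12722/97325 + 27052142/28919187 = 3000759617164/2814559874775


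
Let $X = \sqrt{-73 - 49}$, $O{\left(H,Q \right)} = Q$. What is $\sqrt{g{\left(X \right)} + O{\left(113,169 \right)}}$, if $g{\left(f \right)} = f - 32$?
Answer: $\sqrt{137 + i \sqrt{122}} \approx 11.714 + 0.47145 i$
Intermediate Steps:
$X = i \sqrt{122}$ ($X = \sqrt{-122} = i \sqrt{122} \approx 11.045 i$)
$g{\left(f \right)} = -32 + f$ ($g{\left(f \right)} = f - 32 = -32 + f$)
$\sqrt{g{\left(X \right)} + O{\left(113,169 \right)}} = \sqrt{\left(-32 + i \sqrt{122}\right) + 169} = \sqrt{137 + i \sqrt{122}}$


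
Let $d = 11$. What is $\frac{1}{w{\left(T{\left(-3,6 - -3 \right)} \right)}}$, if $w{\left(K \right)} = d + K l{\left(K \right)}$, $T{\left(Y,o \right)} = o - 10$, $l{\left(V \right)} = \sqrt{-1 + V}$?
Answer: $\frac{11}{123} + \frac{i \sqrt{2}}{123} \approx 0.089431 + 0.011498 i$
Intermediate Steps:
$T{\left(Y,o \right)} = -10 + o$
$w{\left(K \right)} = 11 + K \sqrt{-1 + K}$
$\frac{1}{w{\left(T{\left(-3,6 - -3 \right)} \right)}} = \frac{1}{11 + \left(-10 + \left(6 - -3\right)\right) \sqrt{-1 + \left(-10 + \left(6 - -3\right)\right)}} = \frac{1}{11 + \left(-10 + \left(6 + 3\right)\right) \sqrt{-1 + \left(-10 + \left(6 + 3\right)\right)}} = \frac{1}{11 + \left(-10 + 9\right) \sqrt{-1 + \left(-10 + 9\right)}} = \frac{1}{11 - \sqrt{-1 - 1}} = \frac{1}{11 - \sqrt{-2}} = \frac{1}{11 - i \sqrt{2}}$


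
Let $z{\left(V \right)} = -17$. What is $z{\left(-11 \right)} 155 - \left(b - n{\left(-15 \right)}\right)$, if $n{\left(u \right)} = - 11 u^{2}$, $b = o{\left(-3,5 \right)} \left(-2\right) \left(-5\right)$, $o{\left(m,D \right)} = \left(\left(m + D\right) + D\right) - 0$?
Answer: $-5180$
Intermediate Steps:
$o{\left(m,D \right)} = m + 2 D$ ($o{\left(m,D \right)} = \left(\left(D + m\right) + D\right) + 0 = \left(m + 2 D\right) + 0 = m + 2 D$)
$b = 70$ ($b = \left(-3 + 2 \cdot 5\right) \left(-2\right) \left(-5\right) = \left(-3 + 10\right) \left(-2\right) \left(-5\right) = 7 \left(-2\right) \left(-5\right) = \left(-14\right) \left(-5\right) = 70$)
$z{\left(-11 \right)} 155 - \left(b - n{\left(-15 \right)}\right) = \left(-17\right) 155 - \left(70 + 11 \left(-15\right)^{2}\right) = -2635 - 2545 = -5180$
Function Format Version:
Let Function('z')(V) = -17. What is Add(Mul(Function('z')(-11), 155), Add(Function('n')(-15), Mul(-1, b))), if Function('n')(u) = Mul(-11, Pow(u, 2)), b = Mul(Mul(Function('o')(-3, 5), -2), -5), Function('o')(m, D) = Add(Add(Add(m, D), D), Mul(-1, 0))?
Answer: -5180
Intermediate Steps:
Function('o')(m, D) = Add(m, Mul(2, D)) (Function('o')(m, D) = Add(Add(Add(D, m), D), 0) = Add(Add(m, Mul(2, D)), 0) = Add(m, Mul(2, D)))
b = 70 (b = Mul(Mul(Add(-3, Mul(2, 5)), -2), -5) = Mul(Mul(Add(-3, 10), -2), -5) = Mul(Mul(7, -2), -5) = Mul(-14, -5) = 70)
Add(Mul(Function('z')(-11), 155), Add(Function('n')(-15), Mul(-1, b))) = Add(Mul(-17, 155), Add(Mul(-11, Pow(-15, 2)), Mul(-1, 70))) = Add(-2635, Add(Mul(-11, 225), -70)) = Add(-2635, Add(-2475, -70)) = Add(-2635, -2545) = -5180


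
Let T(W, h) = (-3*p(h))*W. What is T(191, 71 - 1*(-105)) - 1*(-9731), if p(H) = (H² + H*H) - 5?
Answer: -35485900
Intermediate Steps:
p(H) = -5 + 2*H² (p(H) = (H² + H²) - 5 = 2*H² - 5 = -5 + 2*H²)
T(W, h) = W*(15 - 6*h²) (T(W, h) = (-3*(-5 + 2*h²))*W = (15 - 6*h²)*W = W*(15 - 6*h²))
T(191, 71 - 1*(-105)) - 1*(-9731) = 3*191*(5 - 2*(71 - 1*(-105))²) - 1*(-9731) = 3*191*(5 - 2*(71 + 105)²) + 9731 = 3*191*(5 - 2*176²) + 9731 = 3*191*(5 - 2*30976) + 9731 = 3*191*(5 - 61952) + 9731 = 3*191*(-61947) + 9731 = -35495631 + 9731 = -35485900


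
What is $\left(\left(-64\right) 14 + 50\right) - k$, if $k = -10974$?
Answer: $10128$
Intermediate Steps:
$\left(\left(-64\right) 14 + 50\right) - k = \left(\left(-64\right) 14 + 50\right) - -10974 = \left(-896 + 50\right) + 10974 = -846 + 10974 = 10128$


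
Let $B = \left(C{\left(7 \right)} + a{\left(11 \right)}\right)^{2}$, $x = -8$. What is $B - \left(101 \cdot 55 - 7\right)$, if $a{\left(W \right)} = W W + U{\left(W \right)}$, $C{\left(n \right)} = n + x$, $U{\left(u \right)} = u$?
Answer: $11613$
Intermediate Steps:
$C{\left(n \right)} = -8 + n$ ($C{\left(n \right)} = n - 8 = -8 + n$)
$a{\left(W \right)} = W + W^{2}$ ($a{\left(W \right)} = W W + W = W^{2} + W = W + W^{2}$)
$B = 17161$ ($B = \left(\left(-8 + 7\right) + 11 \left(1 + 11\right)\right)^{2} = \left(-1 + 11 \cdot 12\right)^{2} = \left(-1 + 132\right)^{2} = 131^{2} = 17161$)
$B - \left(101 \cdot 55 - 7\right) = 17161 - \left(101 \cdot 55 - 7\right) = 17161 - \left(5555 - 7\right) = 17161 - 5548 = 11613$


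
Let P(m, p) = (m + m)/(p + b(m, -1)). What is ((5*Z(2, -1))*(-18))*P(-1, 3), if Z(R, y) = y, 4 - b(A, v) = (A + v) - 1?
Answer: -18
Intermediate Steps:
b(A, v) = 5 - A - v (b(A, v) = 4 - ((A + v) - 1) = 4 - (-1 + A + v) = 4 + (1 - A - v) = 5 - A - v)
P(m, p) = 2*m/(6 + p - m) (P(m, p) = (m + m)/(p + (5 - m - 1*(-1))) = (2*m)/(p + (5 - m + 1)) = (2*m)/(p + (6 - m)) = (2*m)/(6 + p - m) = 2*m/(6 + p - m))
((5*Z(2, -1))*(-18))*P(-1, 3) = ((5*(-1))*(-18))*(2*(-1)/(6 + 3 - 1*(-1))) = (-5*(-18))*(2*(-1)/(6 + 3 + 1)) = 90*(2*(-1)/10) = 90*(2*(-1)*(1/10)) = 90*(-1/5) = -18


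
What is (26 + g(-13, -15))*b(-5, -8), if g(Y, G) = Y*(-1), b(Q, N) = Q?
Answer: -195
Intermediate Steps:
g(Y, G) = -Y
(26 + g(-13, -15))*b(-5, -8) = (26 - 1*(-13))*(-5) = (26 + 13)*(-5) = 39*(-5) = -195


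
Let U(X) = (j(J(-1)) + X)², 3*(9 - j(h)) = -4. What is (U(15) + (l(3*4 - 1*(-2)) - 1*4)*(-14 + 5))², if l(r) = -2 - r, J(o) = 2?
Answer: 54700816/81 ≈ 6.7532e+5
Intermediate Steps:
j(h) = 31/3 (j(h) = 9 - ⅓*(-4) = 9 + 4/3 = 31/3)
U(X) = (31/3 + X)²
(U(15) + (l(3*4 - 1*(-2)) - 1*4)*(-14 + 5))² = ((31 + 3*15)²/9 + ((-2 - (3*4 - 1*(-2))) - 1*4)*(-14 + 5))² = ((31 + 45)²/9 + ((-2 - (12 + 2)) - 4)*(-9))² = ((⅑)*76² + ((-2 - 1*14) - 4)*(-9))² = ((⅑)*5776 + ((-2 - 14) - 4)*(-9))² = (5776/9 + (-16 - 4)*(-9))² = (5776/9 - 20*(-9))² = (5776/9 + 180)² = (7396/9)² = 54700816/81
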